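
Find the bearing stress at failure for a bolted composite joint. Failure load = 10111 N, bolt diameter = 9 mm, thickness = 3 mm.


sigma_br = F/(d*h) = 10111/(9*3) = 374.5 MPa

374.5 MPa


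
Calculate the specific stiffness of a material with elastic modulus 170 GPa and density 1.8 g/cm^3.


Specific stiffness = E/rho = 170/1.8 = 94.4 GPa/(g/cm^3)

94.4 GPa/(g/cm^3)


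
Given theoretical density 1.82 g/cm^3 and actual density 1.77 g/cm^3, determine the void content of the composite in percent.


Void% = (rho_theo - rho_actual)/rho_theo * 100 = (1.82 - 1.77)/1.82 * 100 = 2.75%

2.75%


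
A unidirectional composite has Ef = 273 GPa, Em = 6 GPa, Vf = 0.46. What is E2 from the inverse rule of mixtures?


1/E2 = Vf/Ef + (1-Vf)/Em = 0.46/273 + 0.54/6
E2 = 10.91 GPa

10.91 GPa


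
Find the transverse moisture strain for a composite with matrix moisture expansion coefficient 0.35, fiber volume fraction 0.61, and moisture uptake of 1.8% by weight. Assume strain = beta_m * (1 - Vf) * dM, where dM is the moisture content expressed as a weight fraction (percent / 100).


dM = 1.8/100 = 0.018
strain = beta_m * (1-Vf) * dM = 0.35 * 0.39 * 0.018 = 0.002457

0.002457


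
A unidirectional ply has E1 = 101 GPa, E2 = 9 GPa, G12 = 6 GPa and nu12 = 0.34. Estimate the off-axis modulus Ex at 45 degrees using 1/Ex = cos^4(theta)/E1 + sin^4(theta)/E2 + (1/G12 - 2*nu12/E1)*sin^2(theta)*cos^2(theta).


cos^4(45) = 0.25, sin^4(45) = 0.25, sin^2(45)*cos^2(45) = 0.25
1/G12 - 2*nu12/E1 = 1/6 - 2*0.34/101 = 0.159934 GPa^-1
1/Ex = 0.25/101 + 0.25/9 + 0.159934*0.25 = 0.0702365 GPa^-1
Ex = 14.24 GPa

14.24 GPa


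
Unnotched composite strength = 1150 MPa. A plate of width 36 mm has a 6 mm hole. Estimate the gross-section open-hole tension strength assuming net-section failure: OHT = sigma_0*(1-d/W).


OHT = sigma_0*(1-d/W) = 1150*(1-6/36) = 958.3 MPa

958.3 MPa


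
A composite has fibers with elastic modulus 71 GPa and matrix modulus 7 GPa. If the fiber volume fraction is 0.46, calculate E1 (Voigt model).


E1 = Ef*Vf + Em*(1-Vf) = 71*0.46 + 7*0.54 = 36.44 GPa

36.44 GPa


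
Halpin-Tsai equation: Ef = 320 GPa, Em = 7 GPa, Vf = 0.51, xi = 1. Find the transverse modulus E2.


eta = (Ef/Em - 1)/(Ef/Em + xi) = (45.7143 - 1)/(45.7143 + 1) = 0.9572
E2 = Em*(1+xi*eta*Vf)/(1-eta*Vf) = 20.35 GPa

20.35 GPa


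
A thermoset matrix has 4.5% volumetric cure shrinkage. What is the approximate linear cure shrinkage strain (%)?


Linear shrinkage ≈ vol_shrink/3 = 4.5/3 = 1.5%

1.5%


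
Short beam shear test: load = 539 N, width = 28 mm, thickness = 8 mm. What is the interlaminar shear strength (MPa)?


ILSS = 3F/(4bh) = 3*539/(4*28*8) = 1.8 MPa

1.8 MPa


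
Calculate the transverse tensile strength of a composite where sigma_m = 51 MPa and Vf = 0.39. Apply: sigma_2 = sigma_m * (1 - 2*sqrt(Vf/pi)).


factor = 1 - 2*sqrt(0.39/pi) = 0.2953
sigma_2 = 51 * 0.2953 = 15.06 MPa

15.06 MPa


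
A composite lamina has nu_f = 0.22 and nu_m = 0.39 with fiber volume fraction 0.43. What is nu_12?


nu_12 = nu_f*Vf + nu_m*(1-Vf) = 0.22*0.43 + 0.39*0.57 = 0.3169

0.3169


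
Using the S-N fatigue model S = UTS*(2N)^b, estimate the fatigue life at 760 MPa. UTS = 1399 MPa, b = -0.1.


N = 0.5 * (S/UTS)^(1/b) = 0.5 * (760/1399)^(1/-0.1) = 223.3630 cycles

223.3630 cycles


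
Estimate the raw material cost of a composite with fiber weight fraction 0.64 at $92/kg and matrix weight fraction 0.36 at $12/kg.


Cost = cost_f*Wf + cost_m*Wm = 92*0.64 + 12*0.36 = $63.2/kg

$63.2/kg


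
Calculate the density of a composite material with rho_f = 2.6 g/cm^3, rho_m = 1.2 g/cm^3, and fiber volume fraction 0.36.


rho_c = rho_f*Vf + rho_m*(1-Vf) = 2.6*0.36 + 1.2*0.64 = 1.704 g/cm^3

1.704 g/cm^3


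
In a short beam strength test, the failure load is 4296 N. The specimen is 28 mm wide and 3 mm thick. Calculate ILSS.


ILSS = 3F/(4bh) = 3*4296/(4*28*3) = 38.36 MPa

38.36 MPa


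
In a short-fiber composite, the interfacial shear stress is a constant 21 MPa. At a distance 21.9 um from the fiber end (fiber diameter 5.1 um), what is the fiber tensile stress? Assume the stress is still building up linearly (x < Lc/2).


Force balance: sigma_f * (pi*d^2/4) = tau * (pi*d) * x  ->  sigma_f = 4 * tau * x / d
sigma_f = 4 * 21 * 21.9 / 5.1 = 360.7 MPa

360.7 MPa


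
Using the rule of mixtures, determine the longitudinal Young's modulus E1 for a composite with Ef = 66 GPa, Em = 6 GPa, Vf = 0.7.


E1 = Ef*Vf + Em*(1-Vf) = 66*0.7 + 6*0.3 = 48.0 GPa

48.0 GPa


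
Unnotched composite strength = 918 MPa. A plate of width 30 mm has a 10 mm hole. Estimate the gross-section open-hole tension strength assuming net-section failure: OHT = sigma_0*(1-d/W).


OHT = sigma_0*(1-d/W) = 918*(1-10/30) = 612.0 MPa

612.0 MPa


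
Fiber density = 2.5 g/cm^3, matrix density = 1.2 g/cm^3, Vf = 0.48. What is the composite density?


rho_c = rho_f*Vf + rho_m*(1-Vf) = 2.5*0.48 + 1.2*0.52 = 1.824 g/cm^3

1.824 g/cm^3


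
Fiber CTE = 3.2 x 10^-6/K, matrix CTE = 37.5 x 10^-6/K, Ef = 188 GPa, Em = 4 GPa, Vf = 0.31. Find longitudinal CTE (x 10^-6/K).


E1 = Ef*Vf + Em*(1-Vf) = 61.04
alpha_1 = (alpha_f*Ef*Vf + alpha_m*Em*(1-Vf))/E1 = 4.75 x 10^-6/K

4.75 x 10^-6/K


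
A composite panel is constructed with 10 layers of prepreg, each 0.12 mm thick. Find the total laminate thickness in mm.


h = n * t_ply = 10 * 0.12 = 1.2 mm

1.2 mm


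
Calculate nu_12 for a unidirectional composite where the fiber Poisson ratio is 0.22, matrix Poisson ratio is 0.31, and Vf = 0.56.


nu_12 = nu_f*Vf + nu_m*(1-Vf) = 0.22*0.56 + 0.31*0.44 = 0.2596

0.2596


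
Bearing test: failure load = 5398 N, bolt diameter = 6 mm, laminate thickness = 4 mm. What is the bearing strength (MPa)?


sigma_br = F/(d*h) = 5398/(6*4) = 224.9 MPa

224.9 MPa


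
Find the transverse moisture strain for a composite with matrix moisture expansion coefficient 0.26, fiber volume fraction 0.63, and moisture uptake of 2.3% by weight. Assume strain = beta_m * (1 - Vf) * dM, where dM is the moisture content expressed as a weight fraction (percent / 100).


dM = 2.3/100 = 0.023
strain = beta_m * (1-Vf) * dM = 0.26 * 0.37 * 0.023 = 0.0022126

0.0022126


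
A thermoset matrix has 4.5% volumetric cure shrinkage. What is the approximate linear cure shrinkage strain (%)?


Linear shrinkage ≈ vol_shrink/3 = 4.5/3 = 1.5%

1.5%


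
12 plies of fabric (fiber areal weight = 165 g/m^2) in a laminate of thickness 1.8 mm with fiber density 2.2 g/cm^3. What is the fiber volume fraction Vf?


Vf = n * FAW / (rho_f * h * 1000) = 12 * 165 / (2.2 * 1.8 * 1000) = 0.5

0.5


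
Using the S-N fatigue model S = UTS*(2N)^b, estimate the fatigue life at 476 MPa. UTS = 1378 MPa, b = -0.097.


N = 0.5 * (S/UTS)^(1/b) = 0.5 * (476/1378)^(1/-0.097) = 28718.9535 cycles

28718.9535 cycles


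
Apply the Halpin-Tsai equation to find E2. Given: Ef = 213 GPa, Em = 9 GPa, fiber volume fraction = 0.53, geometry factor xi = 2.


eta = (Ef/Em - 1)/(Ef/Em + xi) = (23.6667 - 1)/(23.6667 + 2) = 0.8831
E2 = Em*(1+xi*eta*Vf)/(1-eta*Vf) = 32.76 GPa

32.76 GPa


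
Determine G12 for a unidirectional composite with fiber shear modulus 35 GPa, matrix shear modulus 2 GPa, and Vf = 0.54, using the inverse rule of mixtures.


1/G12 = Vf/Gf + (1-Vf)/Gm = 0.54/35 + 0.46/2
G12 = 4.07 GPa

4.07 GPa


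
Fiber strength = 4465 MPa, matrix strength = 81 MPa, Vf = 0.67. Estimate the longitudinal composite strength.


sigma_1 = sigma_f*Vf + sigma_m*(1-Vf) = 4465*0.67 + 81*0.33 = 3018.3 MPa

3018.3 MPa


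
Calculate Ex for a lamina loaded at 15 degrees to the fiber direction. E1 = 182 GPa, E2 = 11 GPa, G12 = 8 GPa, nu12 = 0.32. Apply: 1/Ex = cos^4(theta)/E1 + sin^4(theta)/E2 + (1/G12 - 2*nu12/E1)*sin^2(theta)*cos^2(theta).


cos^4(15) = 0.870513, sin^4(15) = 0.004487, sin^2(15)*cos^2(15) = 0.0625
1/G12 - 2*nu12/E1 = 1/8 - 2*0.32/182 = 0.121484 GPa^-1
1/Ex = 0.870513/182 + 0.004487/11 + 0.121484*0.0625 = 0.0127837 GPa^-1
Ex = 78.22 GPa

78.22 GPa


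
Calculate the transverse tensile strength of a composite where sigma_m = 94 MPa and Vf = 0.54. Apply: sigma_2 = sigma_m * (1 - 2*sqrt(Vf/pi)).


factor = 1 - 2*sqrt(0.54/pi) = 0.1708
sigma_2 = 94 * 0.1708 = 16.06 MPa

16.06 MPa


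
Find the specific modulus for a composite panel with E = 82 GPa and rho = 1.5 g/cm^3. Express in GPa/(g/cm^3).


Specific stiffness = E/rho = 82/1.5 = 54.7 GPa/(g/cm^3)

54.7 GPa/(g/cm^3)


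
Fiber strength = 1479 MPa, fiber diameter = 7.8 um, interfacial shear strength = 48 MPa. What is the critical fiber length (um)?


Lc = sigma_f * d / (2 * tau_i) = 1479 * 7.8 / (2 * 48) = 120.2 um

120.2 um


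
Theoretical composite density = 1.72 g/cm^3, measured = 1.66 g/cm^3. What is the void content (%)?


Void% = (rho_theo - rho_actual)/rho_theo * 100 = (1.72 - 1.66)/1.72 * 100 = 3.49%

3.49%


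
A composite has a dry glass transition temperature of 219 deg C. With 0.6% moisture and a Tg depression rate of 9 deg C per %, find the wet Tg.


Tg_wet = Tg_dry - k*moisture = 219 - 9*0.6 = 213.6 deg C

213.6 deg C


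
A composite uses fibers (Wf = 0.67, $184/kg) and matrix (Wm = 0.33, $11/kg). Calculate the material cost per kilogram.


Cost = cost_f*Wf + cost_m*Wm = 184*0.67 + 11*0.33 = $126.91/kg

$126.91/kg


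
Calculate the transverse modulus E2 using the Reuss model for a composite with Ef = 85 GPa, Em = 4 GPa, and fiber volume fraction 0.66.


1/E2 = Vf/Ef + (1-Vf)/Em = 0.66/85 + 0.34/4
E2 = 10.78 GPa

10.78 GPa


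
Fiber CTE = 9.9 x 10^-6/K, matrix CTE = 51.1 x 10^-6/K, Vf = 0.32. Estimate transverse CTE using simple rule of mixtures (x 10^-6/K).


alpha_2 = alpha_f*Vf + alpha_m*(1-Vf) = 9.9*0.32 + 51.1*0.68 = 37.9 x 10^-6/K

37.9 x 10^-6/K


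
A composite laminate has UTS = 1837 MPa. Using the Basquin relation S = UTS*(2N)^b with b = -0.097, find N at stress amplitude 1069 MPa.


N = 0.5 * (S/UTS)^(1/b) = 0.5 * (1069/1837)^(1/-0.097) = 132.7412 cycles

132.7412 cycles


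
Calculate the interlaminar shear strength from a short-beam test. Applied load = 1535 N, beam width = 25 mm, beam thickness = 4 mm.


ILSS = 3F/(4bh) = 3*1535/(4*25*4) = 11.51 MPa

11.51 MPa


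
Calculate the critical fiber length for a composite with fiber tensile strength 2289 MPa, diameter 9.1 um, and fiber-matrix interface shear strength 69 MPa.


Lc = sigma_f * d / (2 * tau_i) = 2289 * 9.1 / (2 * 69) = 150.9 um

150.9 um


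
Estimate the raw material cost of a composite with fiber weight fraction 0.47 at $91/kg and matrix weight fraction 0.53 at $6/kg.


Cost = cost_f*Wf + cost_m*Wm = 91*0.47 + 6*0.53 = $45.95/kg

$45.95/kg


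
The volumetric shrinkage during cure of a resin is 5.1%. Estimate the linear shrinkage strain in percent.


Linear shrinkage ≈ vol_shrink/3 = 5.1/3 = 1.7%

1.7%


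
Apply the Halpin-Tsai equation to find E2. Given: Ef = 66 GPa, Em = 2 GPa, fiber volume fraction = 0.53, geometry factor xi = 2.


eta = (Ef/Em - 1)/(Ef/Em + xi) = (33.0 - 1)/(33.0 + 2) = 0.9143
E2 = Em*(1+xi*eta*Vf)/(1-eta*Vf) = 7.64 GPa

7.64 GPa


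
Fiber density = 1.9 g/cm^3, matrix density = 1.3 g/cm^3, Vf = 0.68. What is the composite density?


rho_c = rho_f*Vf + rho_m*(1-Vf) = 1.9*0.68 + 1.3*0.32 = 1.708 g/cm^3

1.708 g/cm^3


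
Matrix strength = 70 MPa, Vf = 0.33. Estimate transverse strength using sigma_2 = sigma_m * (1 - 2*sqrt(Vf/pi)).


factor = 1 - 2*sqrt(0.33/pi) = 0.3518
sigma_2 = 70 * 0.3518 = 24.63 MPa

24.63 MPa


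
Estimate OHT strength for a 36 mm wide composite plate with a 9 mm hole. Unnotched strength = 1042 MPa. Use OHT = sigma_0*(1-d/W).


OHT = sigma_0*(1-d/W) = 1042*(1-9/36) = 781.5 MPa

781.5 MPa


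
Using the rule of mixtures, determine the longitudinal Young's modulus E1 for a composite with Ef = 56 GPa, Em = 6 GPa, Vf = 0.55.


E1 = Ef*Vf + Em*(1-Vf) = 56*0.55 + 6*0.45 = 33.5 GPa

33.5 GPa


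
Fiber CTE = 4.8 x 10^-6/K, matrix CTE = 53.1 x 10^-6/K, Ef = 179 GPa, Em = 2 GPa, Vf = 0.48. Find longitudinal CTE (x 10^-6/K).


E1 = Ef*Vf + Em*(1-Vf) = 86.96
alpha_1 = (alpha_f*Ef*Vf + alpha_m*Em*(1-Vf))/E1 = 5.38 x 10^-6/K

5.38 x 10^-6/K


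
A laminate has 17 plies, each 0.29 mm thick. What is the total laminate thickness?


h = n * t_ply = 17 * 0.29 = 4.93 mm

4.93 mm


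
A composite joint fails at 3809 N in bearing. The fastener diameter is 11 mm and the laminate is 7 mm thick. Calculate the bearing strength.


sigma_br = F/(d*h) = 3809/(11*7) = 49.5 MPa

49.5 MPa


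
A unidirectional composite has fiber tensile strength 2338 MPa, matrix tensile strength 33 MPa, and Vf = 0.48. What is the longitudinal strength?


sigma_1 = sigma_f*Vf + sigma_m*(1-Vf) = 2338*0.48 + 33*0.52 = 1139.4 MPa

1139.4 MPa


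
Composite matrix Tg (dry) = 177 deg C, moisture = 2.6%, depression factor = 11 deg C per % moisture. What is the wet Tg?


Tg_wet = Tg_dry - k*moisture = 177 - 11*2.6 = 148.4 deg C

148.4 deg C


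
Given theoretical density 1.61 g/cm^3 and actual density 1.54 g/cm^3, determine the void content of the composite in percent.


Void% = (rho_theo - rho_actual)/rho_theo * 100 = (1.61 - 1.54)/1.61 * 100 = 4.35%

4.35%


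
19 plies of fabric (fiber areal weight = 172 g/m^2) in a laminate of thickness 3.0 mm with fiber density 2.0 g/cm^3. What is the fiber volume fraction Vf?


Vf = n * FAW / (rho_f * h * 1000) = 19 * 172 / (2.0 * 3.0 * 1000) = 0.5447

0.5447


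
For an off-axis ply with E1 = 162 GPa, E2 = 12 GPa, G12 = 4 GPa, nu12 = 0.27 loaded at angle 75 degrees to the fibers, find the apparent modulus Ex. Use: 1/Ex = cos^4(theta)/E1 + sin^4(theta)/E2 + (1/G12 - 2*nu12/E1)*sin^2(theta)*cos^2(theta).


cos^4(75) = 0.004487, sin^4(75) = 0.870513, sin^2(75)*cos^2(75) = 0.0625
1/G12 - 2*nu12/E1 = 1/4 - 2*0.27/162 = 0.246667 GPa^-1
1/Ex = 0.004487/162 + 0.870513/12 + 0.246667*0.0625 = 0.0879871 GPa^-1
Ex = 11.37 GPa

11.37 GPa


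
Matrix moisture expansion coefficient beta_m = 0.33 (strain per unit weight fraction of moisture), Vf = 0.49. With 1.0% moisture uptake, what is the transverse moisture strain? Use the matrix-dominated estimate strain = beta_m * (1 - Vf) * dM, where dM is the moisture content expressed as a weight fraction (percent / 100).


dM = 1.0/100 = 0.01
strain = beta_m * (1-Vf) * dM = 0.33 * 0.51 * 0.01 = 0.001683

0.001683


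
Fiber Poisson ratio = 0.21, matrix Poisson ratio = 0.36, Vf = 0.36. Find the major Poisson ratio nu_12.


nu_12 = nu_f*Vf + nu_m*(1-Vf) = 0.21*0.36 + 0.36*0.64 = 0.306

0.306


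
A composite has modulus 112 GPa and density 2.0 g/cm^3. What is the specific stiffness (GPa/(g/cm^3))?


Specific stiffness = E/rho = 112/2.0 = 56.0 GPa/(g/cm^3)

56.0 GPa/(g/cm^3)


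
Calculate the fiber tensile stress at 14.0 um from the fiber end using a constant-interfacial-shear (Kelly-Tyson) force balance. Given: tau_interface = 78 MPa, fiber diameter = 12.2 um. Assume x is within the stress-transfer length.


Force balance: sigma_f * (pi*d^2/4) = tau * (pi*d) * x  ->  sigma_f = 4 * tau * x / d
sigma_f = 4 * 78 * 14.0 / 12.2 = 358.0 MPa

358.0 MPa


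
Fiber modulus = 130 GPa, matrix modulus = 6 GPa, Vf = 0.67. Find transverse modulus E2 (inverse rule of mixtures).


1/E2 = Vf/Ef + (1-Vf)/Em = 0.67/130 + 0.33/6
E2 = 16.62 GPa

16.62 GPa


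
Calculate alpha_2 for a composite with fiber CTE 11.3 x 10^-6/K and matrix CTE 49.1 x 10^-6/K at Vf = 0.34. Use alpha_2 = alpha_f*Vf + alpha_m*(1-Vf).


alpha_2 = alpha_f*Vf + alpha_m*(1-Vf) = 11.3*0.34 + 49.1*0.66 = 36.2 x 10^-6/K

36.2 x 10^-6/K


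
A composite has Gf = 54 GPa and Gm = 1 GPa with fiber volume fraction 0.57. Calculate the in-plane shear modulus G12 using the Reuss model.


1/G12 = Vf/Gf + (1-Vf)/Gm = 0.57/54 + 0.43/1
G12 = 2.27 GPa

2.27 GPa


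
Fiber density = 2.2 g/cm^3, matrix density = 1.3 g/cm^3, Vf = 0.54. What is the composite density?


rho_c = rho_f*Vf + rho_m*(1-Vf) = 2.2*0.54 + 1.3*0.46 = 1.786 g/cm^3

1.786 g/cm^3


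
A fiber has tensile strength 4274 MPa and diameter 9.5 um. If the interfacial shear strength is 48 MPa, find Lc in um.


Lc = sigma_f * d / (2 * tau_i) = 4274 * 9.5 / (2 * 48) = 422.9 um

422.9 um


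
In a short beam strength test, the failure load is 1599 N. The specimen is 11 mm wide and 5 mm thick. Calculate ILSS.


ILSS = 3F/(4bh) = 3*1599/(4*11*5) = 21.8 MPa

21.8 MPa


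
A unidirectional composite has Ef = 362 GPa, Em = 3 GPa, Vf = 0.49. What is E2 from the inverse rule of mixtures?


1/E2 = Vf/Ef + (1-Vf)/Em = 0.49/362 + 0.51/3
E2 = 5.84 GPa

5.84 GPa


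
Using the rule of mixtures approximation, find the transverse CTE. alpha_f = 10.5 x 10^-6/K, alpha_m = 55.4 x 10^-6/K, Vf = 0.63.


alpha_2 = alpha_f*Vf + alpha_m*(1-Vf) = 10.5*0.63 + 55.4*0.37 = 27.1 x 10^-6/K

27.1 x 10^-6/K


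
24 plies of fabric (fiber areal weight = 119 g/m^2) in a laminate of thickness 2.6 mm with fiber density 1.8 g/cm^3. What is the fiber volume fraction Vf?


Vf = n * FAW / (rho_f * h * 1000) = 24 * 119 / (1.8 * 2.6 * 1000) = 0.6103

0.6103


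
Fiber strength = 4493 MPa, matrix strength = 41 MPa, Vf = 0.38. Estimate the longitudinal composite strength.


sigma_1 = sigma_f*Vf + sigma_m*(1-Vf) = 4493*0.38 + 41*0.62 = 1732.8 MPa

1732.8 MPa


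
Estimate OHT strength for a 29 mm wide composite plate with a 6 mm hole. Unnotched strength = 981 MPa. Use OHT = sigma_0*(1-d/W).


OHT = sigma_0*(1-d/W) = 981*(1-6/29) = 778.0 MPa

778.0 MPa


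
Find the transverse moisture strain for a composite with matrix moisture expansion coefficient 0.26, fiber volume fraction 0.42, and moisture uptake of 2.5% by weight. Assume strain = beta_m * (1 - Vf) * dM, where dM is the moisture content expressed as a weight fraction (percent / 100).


dM = 2.5/100 = 0.025
strain = beta_m * (1-Vf) * dM = 0.26 * 0.58 * 0.025 = 0.00377

0.00377


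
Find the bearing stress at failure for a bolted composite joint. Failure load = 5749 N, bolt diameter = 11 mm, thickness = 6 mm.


sigma_br = F/(d*h) = 5749/(11*6) = 87.1 MPa

87.1 MPa


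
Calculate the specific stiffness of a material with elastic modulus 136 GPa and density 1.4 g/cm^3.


Specific stiffness = E/rho = 136/1.4 = 97.1 GPa/(g/cm^3)

97.1 GPa/(g/cm^3)


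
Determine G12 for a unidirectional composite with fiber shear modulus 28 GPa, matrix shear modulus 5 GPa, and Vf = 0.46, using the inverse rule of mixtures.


1/G12 = Vf/Gf + (1-Vf)/Gm = 0.46/28 + 0.54/5
G12 = 8.04 GPa

8.04 GPa


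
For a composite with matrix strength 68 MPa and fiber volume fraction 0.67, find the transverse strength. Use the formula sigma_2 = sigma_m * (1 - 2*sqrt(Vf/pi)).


factor = 1 - 2*sqrt(0.67/pi) = 0.0764
sigma_2 = 68 * 0.0764 = 5.19 MPa

5.19 MPa


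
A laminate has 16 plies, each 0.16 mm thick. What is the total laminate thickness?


h = n * t_ply = 16 * 0.16 = 2.56 mm

2.56 mm


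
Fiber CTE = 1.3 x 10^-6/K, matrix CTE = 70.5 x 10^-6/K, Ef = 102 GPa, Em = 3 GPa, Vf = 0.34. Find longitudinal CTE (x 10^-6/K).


E1 = Ef*Vf + Em*(1-Vf) = 36.66
alpha_1 = (alpha_f*Ef*Vf + alpha_m*Em*(1-Vf))/E1 = 5.04 x 10^-6/K

5.04 x 10^-6/K


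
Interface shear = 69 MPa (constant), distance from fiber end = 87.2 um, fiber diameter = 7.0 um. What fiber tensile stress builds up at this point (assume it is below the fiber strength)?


Force balance: sigma_f * (pi*d^2/4) = tau * (pi*d) * x  ->  sigma_f = 4 * tau * x / d
sigma_f = 4 * 69 * 87.2 / 7.0 = 3438.2 MPa

3438.2 MPa


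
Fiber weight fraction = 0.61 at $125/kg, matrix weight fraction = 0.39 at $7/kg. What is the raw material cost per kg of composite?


Cost = cost_f*Wf + cost_m*Wm = 125*0.61 + 7*0.39 = $78.98/kg

$78.98/kg


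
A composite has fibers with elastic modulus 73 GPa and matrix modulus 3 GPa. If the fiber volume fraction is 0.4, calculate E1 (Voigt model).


E1 = Ef*Vf + Em*(1-Vf) = 73*0.4 + 3*0.6 = 31.0 GPa

31.0 GPa


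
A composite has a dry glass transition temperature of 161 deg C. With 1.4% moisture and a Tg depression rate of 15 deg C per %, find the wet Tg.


Tg_wet = Tg_dry - k*moisture = 161 - 15*1.4 = 140.0 deg C

140.0 deg C


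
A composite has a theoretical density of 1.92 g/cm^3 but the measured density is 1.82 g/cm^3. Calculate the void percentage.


Void% = (rho_theo - rho_actual)/rho_theo * 100 = (1.92 - 1.82)/1.92 * 100 = 5.21%

5.21%


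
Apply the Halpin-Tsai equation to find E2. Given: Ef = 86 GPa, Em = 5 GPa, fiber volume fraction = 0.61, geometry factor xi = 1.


eta = (Ef/Em - 1)/(Ef/Em + xi) = (17.2 - 1)/(17.2 + 1) = 0.8901
E2 = Em*(1+xi*eta*Vf)/(1-eta*Vf) = 16.88 GPa

16.88 GPa


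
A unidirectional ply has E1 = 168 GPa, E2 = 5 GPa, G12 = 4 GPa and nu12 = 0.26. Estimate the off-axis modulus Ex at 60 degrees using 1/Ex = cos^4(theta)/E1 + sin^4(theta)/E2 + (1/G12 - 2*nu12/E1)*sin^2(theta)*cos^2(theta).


cos^4(60) = 0.0625, sin^4(60) = 0.5625, sin^2(60)*cos^2(60) = 0.1875
1/G12 - 2*nu12/E1 = 1/4 - 2*0.26/168 = 0.246905 GPa^-1
1/Ex = 0.0625/168 + 0.5625/5 + 0.246905*0.1875 = 0.1591667 GPa^-1
Ex = 6.28 GPa

6.28 GPa


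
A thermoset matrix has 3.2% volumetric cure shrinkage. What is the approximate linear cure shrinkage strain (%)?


Linear shrinkage ≈ vol_shrink/3 = 3.2/3 = 1.067%

1.067%


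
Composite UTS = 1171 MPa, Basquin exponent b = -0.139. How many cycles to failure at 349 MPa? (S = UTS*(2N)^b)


N = 0.5 * (S/UTS)^(1/b) = 0.5 * (349/1171)^(1/-0.139) = 3028.3829 cycles

3028.3829 cycles


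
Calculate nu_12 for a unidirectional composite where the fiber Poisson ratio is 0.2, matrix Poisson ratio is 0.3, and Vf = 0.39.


nu_12 = nu_f*Vf + nu_m*(1-Vf) = 0.2*0.39 + 0.3*0.61 = 0.261

0.261


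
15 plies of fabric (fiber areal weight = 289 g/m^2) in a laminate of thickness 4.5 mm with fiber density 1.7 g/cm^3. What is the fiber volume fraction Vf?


Vf = n * FAW / (rho_f * h * 1000) = 15 * 289 / (1.7 * 4.5 * 1000) = 0.5667

0.5667


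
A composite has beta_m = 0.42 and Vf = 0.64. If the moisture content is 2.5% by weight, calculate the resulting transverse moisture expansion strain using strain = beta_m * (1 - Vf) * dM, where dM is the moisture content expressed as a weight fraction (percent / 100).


dM = 2.5/100 = 0.025
strain = beta_m * (1-Vf) * dM = 0.42 * 0.36 * 0.025 = 0.00378

0.00378


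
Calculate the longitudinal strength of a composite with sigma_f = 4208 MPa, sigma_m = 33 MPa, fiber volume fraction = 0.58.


sigma_1 = sigma_f*Vf + sigma_m*(1-Vf) = 4208*0.58 + 33*0.42 = 2454.5 MPa

2454.5 MPa


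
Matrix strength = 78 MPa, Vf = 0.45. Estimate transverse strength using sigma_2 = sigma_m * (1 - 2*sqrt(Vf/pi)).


factor = 1 - 2*sqrt(0.45/pi) = 0.2431
sigma_2 = 78 * 0.2431 = 18.96 MPa

18.96 MPa


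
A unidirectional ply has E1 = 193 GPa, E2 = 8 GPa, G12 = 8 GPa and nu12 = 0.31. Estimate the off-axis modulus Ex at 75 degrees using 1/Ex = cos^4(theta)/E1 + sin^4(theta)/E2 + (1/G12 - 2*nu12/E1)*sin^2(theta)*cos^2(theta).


cos^4(75) = 0.004487, sin^4(75) = 0.870513, sin^2(75)*cos^2(75) = 0.0625
1/G12 - 2*nu12/E1 = 1/8 - 2*0.31/193 = 0.121788 GPa^-1
1/Ex = 0.004487/193 + 0.870513/8 + 0.121788*0.0625 = 0.1164491 GPa^-1
Ex = 8.59 GPa

8.59 GPa


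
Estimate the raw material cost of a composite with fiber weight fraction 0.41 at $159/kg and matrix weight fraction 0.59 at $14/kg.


Cost = cost_f*Wf + cost_m*Wm = 159*0.41 + 14*0.59 = $73.45/kg

$73.45/kg


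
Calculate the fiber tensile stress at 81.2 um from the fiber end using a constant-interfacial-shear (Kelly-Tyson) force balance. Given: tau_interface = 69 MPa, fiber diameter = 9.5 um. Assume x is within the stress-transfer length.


Force balance: sigma_f * (pi*d^2/4) = tau * (pi*d) * x  ->  sigma_f = 4 * tau * x / d
sigma_f = 4 * 69 * 81.2 / 9.5 = 2359.1 MPa

2359.1 MPa


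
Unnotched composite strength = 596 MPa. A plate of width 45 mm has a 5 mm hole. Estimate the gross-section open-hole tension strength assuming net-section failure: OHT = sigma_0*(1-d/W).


OHT = sigma_0*(1-d/W) = 596*(1-5/45) = 529.8 MPa

529.8 MPa


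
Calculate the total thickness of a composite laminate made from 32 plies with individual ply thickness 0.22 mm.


h = n * t_ply = 32 * 0.22 = 7.04 mm

7.04 mm


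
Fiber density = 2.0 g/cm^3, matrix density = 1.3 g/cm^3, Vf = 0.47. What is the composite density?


rho_c = rho_f*Vf + rho_m*(1-Vf) = 2.0*0.47 + 1.3*0.53 = 1.629 g/cm^3

1.629 g/cm^3


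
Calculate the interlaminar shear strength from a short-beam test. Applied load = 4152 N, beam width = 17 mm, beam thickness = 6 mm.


ILSS = 3F/(4bh) = 3*4152/(4*17*6) = 30.53 MPa

30.53 MPa


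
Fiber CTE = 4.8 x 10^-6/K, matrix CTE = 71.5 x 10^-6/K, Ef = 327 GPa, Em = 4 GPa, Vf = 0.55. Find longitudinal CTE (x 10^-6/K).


E1 = Ef*Vf + Em*(1-Vf) = 181.65
alpha_1 = (alpha_f*Ef*Vf + alpha_m*Em*(1-Vf))/E1 = 5.46 x 10^-6/K

5.46 x 10^-6/K


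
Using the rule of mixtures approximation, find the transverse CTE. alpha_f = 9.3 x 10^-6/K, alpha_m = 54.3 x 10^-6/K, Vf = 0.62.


alpha_2 = alpha_f*Vf + alpha_m*(1-Vf) = 9.3*0.62 + 54.3*0.38 = 26.4 x 10^-6/K

26.4 x 10^-6/K


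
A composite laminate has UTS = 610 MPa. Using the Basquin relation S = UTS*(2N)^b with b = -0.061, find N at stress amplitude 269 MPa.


N = 0.5 * (S/UTS)^(1/b) = 0.5 * (269/610)^(1/-0.061) = 337372.9436 cycles

337372.9436 cycles


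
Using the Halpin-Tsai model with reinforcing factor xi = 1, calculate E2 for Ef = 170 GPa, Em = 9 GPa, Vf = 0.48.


eta = (Ef/Em - 1)/(Ef/Em + xi) = (18.8889 - 1)/(18.8889 + 1) = 0.8994
E2 = Em*(1+xi*eta*Vf)/(1-eta*Vf) = 22.68 GPa

22.68 GPa


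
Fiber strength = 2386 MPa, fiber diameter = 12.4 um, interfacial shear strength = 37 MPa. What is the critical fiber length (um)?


Lc = sigma_f * d / (2 * tau_i) = 2386 * 12.4 / (2 * 37) = 399.8 um

399.8 um


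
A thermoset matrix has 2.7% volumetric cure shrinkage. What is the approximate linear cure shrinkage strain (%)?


Linear shrinkage ≈ vol_shrink/3 = 2.7/3 = 0.9%

0.9%


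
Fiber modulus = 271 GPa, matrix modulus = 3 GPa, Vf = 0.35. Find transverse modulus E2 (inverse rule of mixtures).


1/E2 = Vf/Ef + (1-Vf)/Em = 0.35/271 + 0.65/3
E2 = 4.59 GPa

4.59 GPa


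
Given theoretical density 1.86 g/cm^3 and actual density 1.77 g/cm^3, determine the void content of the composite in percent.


Void% = (rho_theo - rho_actual)/rho_theo * 100 = (1.86 - 1.77)/1.86 * 100 = 4.84%

4.84%


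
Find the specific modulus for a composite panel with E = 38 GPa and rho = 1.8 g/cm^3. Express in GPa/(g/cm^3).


Specific stiffness = E/rho = 38/1.8 = 21.1 GPa/(g/cm^3)

21.1 GPa/(g/cm^3)


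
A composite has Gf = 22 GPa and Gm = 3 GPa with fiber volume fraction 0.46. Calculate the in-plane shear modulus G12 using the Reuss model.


1/G12 = Vf/Gf + (1-Vf)/Gm = 0.46/22 + 0.54/3
G12 = 4.98 GPa

4.98 GPa


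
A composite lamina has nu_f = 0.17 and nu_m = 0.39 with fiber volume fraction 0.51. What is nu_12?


nu_12 = nu_f*Vf + nu_m*(1-Vf) = 0.17*0.51 + 0.39*0.49 = 0.2778

0.2778


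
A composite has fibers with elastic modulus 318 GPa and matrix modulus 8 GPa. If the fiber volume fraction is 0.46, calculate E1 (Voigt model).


E1 = Ef*Vf + Em*(1-Vf) = 318*0.46 + 8*0.54 = 150.6 GPa

150.6 GPa


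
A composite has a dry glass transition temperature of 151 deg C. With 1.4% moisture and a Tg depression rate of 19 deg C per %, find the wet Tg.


Tg_wet = Tg_dry - k*moisture = 151 - 19*1.4 = 124.4 deg C

124.4 deg C


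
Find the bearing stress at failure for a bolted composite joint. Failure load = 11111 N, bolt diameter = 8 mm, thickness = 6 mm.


sigma_br = F/(d*h) = 11111/(8*6) = 231.5 MPa

231.5 MPa


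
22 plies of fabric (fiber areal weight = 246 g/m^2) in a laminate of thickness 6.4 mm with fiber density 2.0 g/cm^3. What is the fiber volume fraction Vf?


Vf = n * FAW / (rho_f * h * 1000) = 22 * 246 / (2.0 * 6.4 * 1000) = 0.4228

0.4228


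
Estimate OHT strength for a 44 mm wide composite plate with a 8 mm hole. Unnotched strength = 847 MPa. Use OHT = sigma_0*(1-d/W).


OHT = sigma_0*(1-d/W) = 847*(1-8/44) = 693.0 MPa

693.0 MPa


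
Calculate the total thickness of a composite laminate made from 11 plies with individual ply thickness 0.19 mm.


h = n * t_ply = 11 * 0.19 = 2.09 mm

2.09 mm


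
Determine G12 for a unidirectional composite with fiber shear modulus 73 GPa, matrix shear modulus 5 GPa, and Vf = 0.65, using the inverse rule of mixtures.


1/G12 = Vf/Gf + (1-Vf)/Gm = 0.65/73 + 0.35/5
G12 = 12.67 GPa

12.67 GPa


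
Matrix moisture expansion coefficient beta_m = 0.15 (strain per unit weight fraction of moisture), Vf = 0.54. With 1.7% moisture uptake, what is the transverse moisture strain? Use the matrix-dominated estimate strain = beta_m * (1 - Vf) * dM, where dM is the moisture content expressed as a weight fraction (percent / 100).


dM = 1.7/100 = 0.017
strain = beta_m * (1-Vf) * dM = 0.15 * 0.46 * 0.017 = 0.001173

0.001173


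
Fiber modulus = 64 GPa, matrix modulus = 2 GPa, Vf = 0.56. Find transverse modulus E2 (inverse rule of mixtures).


1/E2 = Vf/Ef + (1-Vf)/Em = 0.56/64 + 0.44/2
E2 = 4.37 GPa

4.37 GPa


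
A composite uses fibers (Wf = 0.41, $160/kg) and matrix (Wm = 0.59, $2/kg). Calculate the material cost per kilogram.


Cost = cost_f*Wf + cost_m*Wm = 160*0.41 + 2*0.59 = $66.78/kg

$66.78/kg


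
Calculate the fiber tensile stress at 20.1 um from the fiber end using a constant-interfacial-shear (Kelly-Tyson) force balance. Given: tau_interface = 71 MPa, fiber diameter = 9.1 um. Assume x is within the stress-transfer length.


Force balance: sigma_f * (pi*d^2/4) = tau * (pi*d) * x  ->  sigma_f = 4 * tau * x / d
sigma_f = 4 * 71 * 20.1 / 9.1 = 627.3 MPa

627.3 MPa


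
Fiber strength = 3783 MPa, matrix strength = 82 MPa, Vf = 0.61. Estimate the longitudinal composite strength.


sigma_1 = sigma_f*Vf + sigma_m*(1-Vf) = 3783*0.61 + 82*0.39 = 2339.6 MPa

2339.6 MPa


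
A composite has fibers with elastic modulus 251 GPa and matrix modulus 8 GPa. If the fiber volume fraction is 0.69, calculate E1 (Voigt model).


E1 = Ef*Vf + Em*(1-Vf) = 251*0.69 + 8*0.31 = 175.67 GPa

175.67 GPa


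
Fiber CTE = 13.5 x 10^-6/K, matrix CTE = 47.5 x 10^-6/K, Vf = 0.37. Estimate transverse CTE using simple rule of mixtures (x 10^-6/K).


alpha_2 = alpha_f*Vf + alpha_m*(1-Vf) = 13.5*0.37 + 47.5*0.63 = 34.9 x 10^-6/K

34.9 x 10^-6/K


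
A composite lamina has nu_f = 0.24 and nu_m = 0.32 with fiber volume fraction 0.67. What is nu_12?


nu_12 = nu_f*Vf + nu_m*(1-Vf) = 0.24*0.67 + 0.32*0.33 = 0.2664

0.2664


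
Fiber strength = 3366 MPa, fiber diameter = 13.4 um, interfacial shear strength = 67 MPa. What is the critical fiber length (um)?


Lc = sigma_f * d / (2 * tau_i) = 3366 * 13.4 / (2 * 67) = 336.6 um

336.6 um


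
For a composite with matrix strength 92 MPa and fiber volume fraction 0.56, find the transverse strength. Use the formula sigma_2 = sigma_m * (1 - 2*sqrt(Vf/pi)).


factor = 1 - 2*sqrt(0.56/pi) = 0.1556
sigma_2 = 92 * 0.1556 = 14.32 MPa

14.32 MPa


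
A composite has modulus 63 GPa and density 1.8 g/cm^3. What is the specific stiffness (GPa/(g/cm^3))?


Specific stiffness = E/rho = 63/1.8 = 35.0 GPa/(g/cm^3)

35.0 GPa/(g/cm^3)


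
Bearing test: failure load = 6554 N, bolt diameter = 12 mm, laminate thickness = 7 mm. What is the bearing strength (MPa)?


sigma_br = F/(d*h) = 6554/(12*7) = 78.0 MPa

78.0 MPa


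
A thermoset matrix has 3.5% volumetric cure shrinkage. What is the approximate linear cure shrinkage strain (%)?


Linear shrinkage ≈ vol_shrink/3 = 3.5/3 = 1.167%

1.167%


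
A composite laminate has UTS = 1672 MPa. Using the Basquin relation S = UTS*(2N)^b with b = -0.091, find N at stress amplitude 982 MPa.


N = 0.5 * (S/UTS)^(1/b) = 0.5 * (982/1672)^(1/-0.091) = 173.3017 cycles

173.3017 cycles


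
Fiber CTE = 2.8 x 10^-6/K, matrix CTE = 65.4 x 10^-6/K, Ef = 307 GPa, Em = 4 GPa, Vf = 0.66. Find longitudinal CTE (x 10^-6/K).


E1 = Ef*Vf + Em*(1-Vf) = 203.98
alpha_1 = (alpha_f*Ef*Vf + alpha_m*Em*(1-Vf))/E1 = 3.22 x 10^-6/K

3.22 x 10^-6/K


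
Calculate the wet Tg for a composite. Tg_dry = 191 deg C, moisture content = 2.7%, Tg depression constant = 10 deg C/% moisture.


Tg_wet = Tg_dry - k*moisture = 191 - 10*2.7 = 164.0 deg C

164.0 deg C


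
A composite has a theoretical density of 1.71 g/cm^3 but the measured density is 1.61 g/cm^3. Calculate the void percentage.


Void% = (rho_theo - rho_actual)/rho_theo * 100 = (1.71 - 1.61)/1.71 * 100 = 5.85%

5.85%


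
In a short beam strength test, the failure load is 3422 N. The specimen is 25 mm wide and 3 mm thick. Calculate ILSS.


ILSS = 3F/(4bh) = 3*3422/(4*25*3) = 34.22 MPa

34.22 MPa


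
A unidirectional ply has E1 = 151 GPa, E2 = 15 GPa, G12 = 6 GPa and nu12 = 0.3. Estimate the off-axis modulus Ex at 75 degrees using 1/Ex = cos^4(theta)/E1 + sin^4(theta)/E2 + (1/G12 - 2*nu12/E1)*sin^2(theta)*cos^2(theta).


cos^4(75) = 0.004487, sin^4(75) = 0.870513, sin^2(75)*cos^2(75) = 0.0625
1/G12 - 2*nu12/E1 = 1/6 - 2*0.3/151 = 0.162693 GPa^-1
1/Ex = 0.004487/151 + 0.870513/15 + 0.162693*0.0625 = 0.0682322 GPa^-1
Ex = 14.66 GPa

14.66 GPa


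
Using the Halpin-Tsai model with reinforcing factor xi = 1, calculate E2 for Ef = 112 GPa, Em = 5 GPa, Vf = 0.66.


eta = (Ef/Em - 1)/(Ef/Em + xi) = (22.4 - 1)/(22.4 + 1) = 0.9145
E2 = Em*(1+xi*eta*Vf)/(1-eta*Vf) = 20.23 GPa

20.23 GPa


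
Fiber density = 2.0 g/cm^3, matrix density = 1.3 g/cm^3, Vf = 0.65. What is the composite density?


rho_c = rho_f*Vf + rho_m*(1-Vf) = 2.0*0.65 + 1.3*0.35 = 1.755 g/cm^3

1.755 g/cm^3


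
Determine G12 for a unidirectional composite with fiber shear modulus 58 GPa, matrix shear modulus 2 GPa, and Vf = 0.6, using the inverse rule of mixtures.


1/G12 = Vf/Gf + (1-Vf)/Gm = 0.6/58 + 0.4/2
G12 = 4.75 GPa

4.75 GPa


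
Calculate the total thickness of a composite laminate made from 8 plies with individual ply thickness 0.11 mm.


h = n * t_ply = 8 * 0.11 = 0.88 mm

0.88 mm


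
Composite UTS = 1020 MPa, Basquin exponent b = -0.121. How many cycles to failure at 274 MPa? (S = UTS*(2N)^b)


N = 0.5 * (S/UTS)^(1/b) = 0.5 * (274/1020)^(1/-0.121) = 26105.7015 cycles

26105.7015 cycles


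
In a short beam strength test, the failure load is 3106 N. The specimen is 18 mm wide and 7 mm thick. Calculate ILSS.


ILSS = 3F/(4bh) = 3*3106/(4*18*7) = 18.49 MPa

18.49 MPa


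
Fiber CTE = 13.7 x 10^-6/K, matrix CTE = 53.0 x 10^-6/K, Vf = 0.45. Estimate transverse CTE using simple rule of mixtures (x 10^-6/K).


alpha_2 = alpha_f*Vf + alpha_m*(1-Vf) = 13.7*0.45 + 53.0*0.55 = 35.3 x 10^-6/K

35.3 x 10^-6/K


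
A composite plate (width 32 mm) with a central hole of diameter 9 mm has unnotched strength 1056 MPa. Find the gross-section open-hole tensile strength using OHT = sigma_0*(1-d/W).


OHT = sigma_0*(1-d/W) = 1056*(1-9/32) = 759.0 MPa

759.0 MPa


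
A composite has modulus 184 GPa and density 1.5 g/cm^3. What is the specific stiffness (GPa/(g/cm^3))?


Specific stiffness = E/rho = 184/1.5 = 122.7 GPa/(g/cm^3)

122.7 GPa/(g/cm^3)


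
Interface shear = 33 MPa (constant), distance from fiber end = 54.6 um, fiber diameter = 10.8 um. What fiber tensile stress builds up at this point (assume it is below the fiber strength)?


Force balance: sigma_f * (pi*d^2/4) = tau * (pi*d) * x  ->  sigma_f = 4 * tau * x / d
sigma_f = 4 * 33 * 54.6 / 10.8 = 667.3 MPa

667.3 MPa


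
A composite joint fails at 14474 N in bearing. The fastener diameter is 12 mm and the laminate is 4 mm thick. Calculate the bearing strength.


sigma_br = F/(d*h) = 14474/(12*4) = 301.5 MPa

301.5 MPa


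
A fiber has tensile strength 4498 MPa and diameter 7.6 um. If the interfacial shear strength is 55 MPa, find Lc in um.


Lc = sigma_f * d / (2 * tau_i) = 4498 * 7.6 / (2 * 55) = 310.8 um

310.8 um


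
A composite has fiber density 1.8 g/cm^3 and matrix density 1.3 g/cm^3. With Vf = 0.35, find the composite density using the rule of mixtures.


rho_c = rho_f*Vf + rho_m*(1-Vf) = 1.8*0.35 + 1.3*0.65 = 1.475 g/cm^3

1.475 g/cm^3


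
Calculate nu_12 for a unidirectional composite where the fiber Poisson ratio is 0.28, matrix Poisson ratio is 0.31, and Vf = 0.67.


nu_12 = nu_f*Vf + nu_m*(1-Vf) = 0.28*0.67 + 0.31*0.33 = 0.2899

0.2899


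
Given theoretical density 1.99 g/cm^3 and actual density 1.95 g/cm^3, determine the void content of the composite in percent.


Void% = (rho_theo - rho_actual)/rho_theo * 100 = (1.99 - 1.95)/1.99 * 100 = 2.01%

2.01%


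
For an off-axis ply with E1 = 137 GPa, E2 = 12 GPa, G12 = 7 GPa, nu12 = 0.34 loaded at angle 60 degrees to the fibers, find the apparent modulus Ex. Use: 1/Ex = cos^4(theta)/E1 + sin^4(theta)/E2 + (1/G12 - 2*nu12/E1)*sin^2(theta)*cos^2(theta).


cos^4(60) = 0.0625, sin^4(60) = 0.5625, sin^2(60)*cos^2(60) = 0.1875
1/G12 - 2*nu12/E1 = 1/7 - 2*0.34/137 = 0.137894 GPa^-1
1/Ex = 0.0625/137 + 0.5625/12 + 0.137894*0.1875 = 0.0731863 GPa^-1
Ex = 13.66 GPa

13.66 GPa


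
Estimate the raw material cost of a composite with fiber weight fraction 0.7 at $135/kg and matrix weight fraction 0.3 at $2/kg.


Cost = cost_f*Wf + cost_m*Wm = 135*0.7 + 2*0.3 = $95.1/kg

$95.1/kg


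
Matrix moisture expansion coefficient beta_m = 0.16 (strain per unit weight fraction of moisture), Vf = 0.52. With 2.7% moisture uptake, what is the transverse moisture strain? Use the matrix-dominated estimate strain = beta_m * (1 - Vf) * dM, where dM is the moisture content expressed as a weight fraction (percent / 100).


dM = 2.7/100 = 0.027
strain = beta_m * (1-Vf) * dM = 0.16 * 0.48 * 0.027 = 0.0020736

0.0020736


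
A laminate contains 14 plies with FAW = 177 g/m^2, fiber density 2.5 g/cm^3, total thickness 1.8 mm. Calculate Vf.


Vf = n * FAW / (rho_f * h * 1000) = 14 * 177 / (2.5 * 1.8 * 1000) = 0.5507

0.5507


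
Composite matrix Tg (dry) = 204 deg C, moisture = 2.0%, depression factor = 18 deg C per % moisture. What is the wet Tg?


Tg_wet = Tg_dry - k*moisture = 204 - 18*2.0 = 168.0 deg C

168.0 deg C


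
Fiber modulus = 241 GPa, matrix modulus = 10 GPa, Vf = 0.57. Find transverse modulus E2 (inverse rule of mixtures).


1/E2 = Vf/Ef + (1-Vf)/Em = 0.57/241 + 0.43/10
E2 = 22.04 GPa

22.04 GPa


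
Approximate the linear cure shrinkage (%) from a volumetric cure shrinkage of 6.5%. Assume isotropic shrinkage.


Linear shrinkage ≈ vol_shrink/3 = 6.5/3 = 2.167%

2.167%


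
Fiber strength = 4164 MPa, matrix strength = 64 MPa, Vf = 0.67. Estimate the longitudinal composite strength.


sigma_1 = sigma_f*Vf + sigma_m*(1-Vf) = 4164*0.67 + 64*0.33 = 2811.0 MPa

2811.0 MPa


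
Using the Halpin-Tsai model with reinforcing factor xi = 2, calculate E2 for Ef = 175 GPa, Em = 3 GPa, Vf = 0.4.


eta = (Ef/Em - 1)/(Ef/Em + xi) = (58.3333 - 1)/(58.3333 + 2) = 0.9503
E2 = Em*(1+xi*eta*Vf)/(1-eta*Vf) = 8.52 GPa

8.52 GPa


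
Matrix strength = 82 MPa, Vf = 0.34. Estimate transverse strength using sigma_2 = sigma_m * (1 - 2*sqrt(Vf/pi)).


factor = 1 - 2*sqrt(0.34/pi) = 0.342
sigma_2 = 82 * 0.342 = 28.05 MPa

28.05 MPa


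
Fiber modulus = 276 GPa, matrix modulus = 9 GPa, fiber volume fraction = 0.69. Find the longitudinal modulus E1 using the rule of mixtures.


E1 = Ef*Vf + Em*(1-Vf) = 276*0.69 + 9*0.31 = 193.23 GPa

193.23 GPa


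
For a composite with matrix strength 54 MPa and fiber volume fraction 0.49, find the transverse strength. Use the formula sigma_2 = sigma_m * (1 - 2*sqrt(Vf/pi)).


factor = 1 - 2*sqrt(0.49/pi) = 0.2101
sigma_2 = 54 * 0.2101 = 11.35 MPa

11.35 MPa
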